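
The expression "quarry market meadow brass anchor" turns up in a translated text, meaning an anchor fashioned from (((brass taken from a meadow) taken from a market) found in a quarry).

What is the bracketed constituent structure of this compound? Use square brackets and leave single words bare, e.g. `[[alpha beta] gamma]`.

[[quarry [market [meadow brass]]] anchor]

Whole compound: head "anchor", modifier "quarry market meadow brass".
Inside "quarry market meadow brass": head "brass" (specifically "market meadow brass"), modifier "quarry".
Inside "market meadow brass": head "brass" (specifically "meadow brass"), modifier "market".
Inside "meadow brass": head "brass", modifier "meadow".
Putting it together: [[quarry [market [meadow brass]]] anchor].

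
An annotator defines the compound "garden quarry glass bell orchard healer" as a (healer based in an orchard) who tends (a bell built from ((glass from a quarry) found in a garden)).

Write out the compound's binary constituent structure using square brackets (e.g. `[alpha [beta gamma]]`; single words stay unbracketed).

[[[garden [quarry glass]] bell] [orchard healer]]

The outermost head in the paraphrase is "healer" (specifically "orchard healer"), modified by "garden quarry glass bell".
Within "garden quarry glass bell", the head is "bell" and the modifier is "garden quarry glass".
Within "garden quarry glass", the head is "glass" (specifically "quarry glass") and the modifier is "garden".
Within "quarry glass", the head is "glass" and the modifier is "quarry".
Within "orchard healer", the head is "healer" and the modifier is "orchard".
So the structure is [[[garden [quarry glass]] bell] [orchard healer]].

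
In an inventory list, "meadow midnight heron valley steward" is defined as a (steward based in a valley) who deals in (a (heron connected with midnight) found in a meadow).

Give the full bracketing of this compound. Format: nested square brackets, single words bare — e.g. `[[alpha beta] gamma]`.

[[meadow [midnight heron]] [valley steward]]

Overall it is a kind of steward (specifically "valley steward"); the modifier is "meadow midnight heron".
Within "meadow midnight heron", the head is "heron" (specifically "midnight heron") and the modifier is "meadow".
Within "midnight heron", the head is "heron" and the modifier is "midnight".
Within "valley steward", the head is "steward" and the modifier is "valley".
So the structure is [[meadow [midnight heron]] [valley steward]].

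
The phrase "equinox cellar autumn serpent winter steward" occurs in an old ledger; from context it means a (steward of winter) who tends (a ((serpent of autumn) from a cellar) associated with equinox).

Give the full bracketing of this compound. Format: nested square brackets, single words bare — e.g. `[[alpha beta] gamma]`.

[[equinox [cellar [autumn serpent]]] [winter steward]]

Overall it is a kind of steward (specifically "winter steward"); the modifier is "equinox cellar autumn serpent".
"equinox cellar autumn serpent" → head "serpent" (specifically "cellar autumn serpent"), modifier "equinox".
"cellar autumn serpent" → head "serpent" (specifically "autumn serpent"), modifier "cellar".
"autumn serpent" → head "serpent", modifier "autumn".
"winter steward" → head "steward", modifier "winter".
So the structure is [[equinox [cellar [autumn serpent]]] [winter steward]].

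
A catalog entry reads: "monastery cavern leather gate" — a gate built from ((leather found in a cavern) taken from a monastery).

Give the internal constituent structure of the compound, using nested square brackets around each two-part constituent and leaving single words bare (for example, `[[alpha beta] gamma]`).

[[monastery [cavern leather]] gate]

At the top level: head "gate"; modifier "monastery cavern leather".
Inside "monastery cavern leather": head "leather" (specifically "cavern leather"), modifier "monastery".
Inside "cavern leather": head "leather", modifier "cavern".
So the structure is [[monastery [cavern leather]] gate].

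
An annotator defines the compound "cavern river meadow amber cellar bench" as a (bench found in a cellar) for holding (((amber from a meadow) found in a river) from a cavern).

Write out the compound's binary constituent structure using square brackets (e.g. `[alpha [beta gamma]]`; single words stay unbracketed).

Whole compound: head "bench" (specifically "cellar bench"), modifier "cavern river meadow amber".
"cavern river meadow amber" → head "amber" (specifically "river meadow amber"), modifier "cavern".
"river meadow amber" → head "amber" (specifically "meadow amber"), modifier "river".
"meadow amber" → head "amber", modifier "meadow".
"cellar bench" → head "bench", modifier "cellar".
Assembled: [[cavern [river [meadow amber]]] [cellar bench]].

[[cavern [river [meadow amber]]] [cellar bench]]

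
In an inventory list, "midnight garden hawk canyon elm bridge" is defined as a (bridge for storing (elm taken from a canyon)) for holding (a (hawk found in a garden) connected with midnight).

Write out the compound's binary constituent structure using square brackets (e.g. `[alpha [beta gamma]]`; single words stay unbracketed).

Whole compound: head "bridge" (specifically "canyon elm bridge"), modifier "midnight garden hawk".
Within "midnight garden hawk", the head is "hawk" (specifically "garden hawk") and the modifier is "midnight".
Within "garden hawk", the head is "hawk" and the modifier is "garden".
Within "canyon elm bridge", the head is "bridge" and the modifier is "canyon elm".
Within "canyon elm", the head is "elm" and the modifier is "canyon".
Assembled: [[midnight [garden hawk]] [[canyon elm] bridge]].

[[midnight [garden hawk]] [[canyon elm] bridge]]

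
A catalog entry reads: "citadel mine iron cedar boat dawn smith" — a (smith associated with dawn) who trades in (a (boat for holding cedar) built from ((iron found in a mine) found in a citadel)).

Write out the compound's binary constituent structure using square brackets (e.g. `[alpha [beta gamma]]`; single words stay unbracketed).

At the top level: head "smith" (specifically "dawn smith"); modifier "citadel mine iron cedar boat".
Inside "citadel mine iron cedar boat": head "boat" (specifically "cedar boat"), modifier "citadel mine iron".
Inside "citadel mine iron": head "iron" (specifically "mine iron"), modifier "citadel".
Inside "mine iron": head "iron", modifier "mine".
Inside "cedar boat": head "boat", modifier "cedar".
Inside "dawn smith": head "smith", modifier "dawn".
Assembled: [[[citadel [mine iron]] [cedar boat]] [dawn smith]].

[[[citadel [mine iron]] [cedar boat]] [dawn smith]]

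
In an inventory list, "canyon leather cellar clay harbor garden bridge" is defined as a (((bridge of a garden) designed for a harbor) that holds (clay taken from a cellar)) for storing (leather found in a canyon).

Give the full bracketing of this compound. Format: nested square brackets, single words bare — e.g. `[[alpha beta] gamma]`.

Whole compound: head "bridge" (specifically "cellar clay harbor garden bridge"), modifier "canyon leather".
"canyon leather" → head "leather", modifier "canyon".
"cellar clay harbor garden bridge" → head "bridge" (specifically "harbor garden bridge"), modifier "cellar clay".
"cellar clay" → head "clay", modifier "cellar".
"harbor garden bridge" → head "bridge" (specifically "garden bridge"), modifier "harbor".
"garden bridge" → head "bridge", modifier "garden".
Assembled: [[canyon leather] [[cellar clay] [harbor [garden bridge]]]].

[[canyon leather] [[cellar clay] [harbor [garden bridge]]]]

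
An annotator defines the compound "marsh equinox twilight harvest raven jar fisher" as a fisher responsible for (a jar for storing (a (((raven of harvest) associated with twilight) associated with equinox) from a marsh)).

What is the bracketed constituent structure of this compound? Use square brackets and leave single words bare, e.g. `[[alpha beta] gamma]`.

At the top level: head "fisher"; modifier "marsh equinox twilight harvest raven jar".
Inside "marsh equinox twilight harvest raven jar": head "jar", modifier "marsh equinox twilight harvest raven".
Inside "marsh equinox twilight harvest raven": head "raven" (specifically "equinox twilight harvest raven"), modifier "marsh".
Inside "equinox twilight harvest raven": head "raven" (specifically "twilight harvest raven"), modifier "equinox".
Inside "twilight harvest raven": head "raven" (specifically "harvest raven"), modifier "twilight".
Inside "harvest raven": head "raven", modifier "harvest".
Putting it together: [[[marsh [equinox [twilight [harvest raven]]]] jar] fisher].

[[[marsh [equinox [twilight [harvest raven]]]] jar] fisher]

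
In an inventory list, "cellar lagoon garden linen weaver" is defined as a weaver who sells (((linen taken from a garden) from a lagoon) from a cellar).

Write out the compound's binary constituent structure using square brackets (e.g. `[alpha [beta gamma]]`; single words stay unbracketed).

[[cellar [lagoon [garden linen]]] weaver]

Overall it is a kind of weaver; the modifier is "cellar lagoon garden linen".
"cellar lagoon garden linen" → head "linen" (specifically "lagoon garden linen"), modifier "cellar".
"lagoon garden linen" → head "linen" (specifically "garden linen"), modifier "lagoon".
"garden linen" → head "linen", modifier "garden".
Putting it together: [[cellar [lagoon [garden linen]]] weaver].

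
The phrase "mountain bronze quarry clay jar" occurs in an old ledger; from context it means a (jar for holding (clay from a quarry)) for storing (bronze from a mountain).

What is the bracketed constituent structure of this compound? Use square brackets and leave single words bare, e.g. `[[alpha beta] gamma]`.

[[mountain bronze] [[quarry clay] jar]]

At the top level: head "jar" (specifically "quarry clay jar"); modifier "mountain bronze".
Within "mountain bronze", the head is "bronze" and the modifier is "mountain".
Within "quarry clay jar", the head is "jar" and the modifier is "quarry clay".
Within "quarry clay", the head is "clay" and the modifier is "quarry".
Putting it together: [[mountain bronze] [[quarry clay] jar]].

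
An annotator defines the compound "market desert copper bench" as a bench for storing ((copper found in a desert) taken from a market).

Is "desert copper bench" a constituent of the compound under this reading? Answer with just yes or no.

The top-level split is [market desert copper] [bench]; the full structure is [[market [desert copper]] bench].
"desert copper bench" straddles a constituent boundary, so it is not a single unit.

no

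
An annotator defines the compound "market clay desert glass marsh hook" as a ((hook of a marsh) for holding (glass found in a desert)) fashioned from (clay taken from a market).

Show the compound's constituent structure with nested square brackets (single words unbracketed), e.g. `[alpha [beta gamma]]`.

[[market clay] [[desert glass] [marsh hook]]]

The outermost head in the paraphrase is "hook" (specifically "desert glass marsh hook"), modified by "market clay".
"market clay" → head "clay", modifier "market".
"desert glass marsh hook" → head "hook" (specifically "marsh hook"), modifier "desert glass".
"desert glass" → head "glass", modifier "desert".
"marsh hook" → head "hook", modifier "marsh".
Assembled: [[market clay] [[desert glass] [marsh hook]]].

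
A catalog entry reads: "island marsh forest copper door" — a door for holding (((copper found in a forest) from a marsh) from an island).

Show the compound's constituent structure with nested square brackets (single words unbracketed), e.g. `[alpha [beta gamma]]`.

[[island [marsh [forest copper]]] door]

Overall it is a kind of door; the modifier is "island marsh forest copper".
Within "island marsh forest copper", the head is "copper" (specifically "marsh forest copper") and the modifier is "island".
Within "marsh forest copper", the head is "copper" (specifically "forest copper") and the modifier is "marsh".
Within "forest copper", the head is "copper" and the modifier is "forest".
Putting it together: [[island [marsh [forest copper]]] door].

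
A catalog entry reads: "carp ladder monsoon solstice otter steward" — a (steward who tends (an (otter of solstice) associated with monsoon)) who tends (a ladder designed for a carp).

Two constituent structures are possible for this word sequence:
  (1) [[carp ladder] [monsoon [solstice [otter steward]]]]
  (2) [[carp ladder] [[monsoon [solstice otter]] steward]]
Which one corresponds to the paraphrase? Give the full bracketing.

[[carp ladder] [[monsoon [solstice otter]] steward]]

The paraphrase's head is the "steward" part ("monsoon solstice otter steward"); its modifier is "carp ladder".
That top-level split, carried through the inner groups, gives [[carp ladder] [[monsoon [solstice otter]] steward]].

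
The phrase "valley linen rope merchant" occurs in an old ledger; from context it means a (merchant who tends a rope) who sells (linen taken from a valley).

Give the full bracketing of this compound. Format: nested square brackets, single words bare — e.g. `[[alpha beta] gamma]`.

At the top level: head "merchant" (specifically "rope merchant"); modifier "valley linen".
Inside "valley linen": head "linen", modifier "valley".
Inside "rope merchant": head "merchant", modifier "rope".
Putting it together: [[valley linen] [rope merchant]].

[[valley linen] [rope merchant]]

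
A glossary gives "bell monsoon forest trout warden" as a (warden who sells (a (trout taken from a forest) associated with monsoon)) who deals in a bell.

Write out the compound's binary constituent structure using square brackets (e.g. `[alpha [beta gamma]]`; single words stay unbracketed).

[bell [[monsoon [forest trout]] warden]]

Whole compound: head "warden" (specifically "monsoon forest trout warden"), modifier "bell".
Within "monsoon forest trout warden", the head is "warden" and the modifier is "monsoon forest trout".
Within "monsoon forest trout", the head is "trout" (specifically "forest trout") and the modifier is "monsoon".
Within "forest trout", the head is "trout" and the modifier is "forest".
Putting it together: [bell [[monsoon [forest trout]] warden]].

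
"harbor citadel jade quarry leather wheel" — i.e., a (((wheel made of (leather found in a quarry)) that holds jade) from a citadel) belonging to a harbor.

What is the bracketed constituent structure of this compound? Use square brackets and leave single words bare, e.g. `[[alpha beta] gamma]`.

[harbor [citadel [jade [[quarry leather] wheel]]]]

At the top level: head "wheel" (specifically "citadel jade quarry leather wheel"); modifier "harbor".
"citadel jade quarry leather wheel" → head "wheel" (specifically "jade quarry leather wheel"), modifier "citadel".
"jade quarry leather wheel" → head "wheel" (specifically "quarry leather wheel"), modifier "jade".
"quarry leather wheel" → head "wheel", modifier "quarry leather".
"quarry leather" → head "leather", modifier "quarry".
Assembled: [harbor [citadel [jade [[quarry leather] wheel]]]].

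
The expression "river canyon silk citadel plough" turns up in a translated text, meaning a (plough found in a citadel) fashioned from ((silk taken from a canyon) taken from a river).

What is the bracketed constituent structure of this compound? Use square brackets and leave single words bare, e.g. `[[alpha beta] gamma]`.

At the top level: head "plough" (specifically "citadel plough"); modifier "river canyon silk".
Within "river canyon silk", the head is "silk" (specifically "canyon silk") and the modifier is "river".
Within "canyon silk", the head is "silk" and the modifier is "canyon".
Within "citadel plough", the head is "plough" and the modifier is "citadel".
Assembled: [[river [canyon silk]] [citadel plough]].

[[river [canyon silk]] [citadel plough]]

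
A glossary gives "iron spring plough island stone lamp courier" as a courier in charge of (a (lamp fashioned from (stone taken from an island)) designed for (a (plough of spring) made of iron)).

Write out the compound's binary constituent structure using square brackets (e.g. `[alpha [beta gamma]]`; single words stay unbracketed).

[[[iron [spring plough]] [[island stone] lamp]] courier]

The outermost head in the paraphrase is "courier", modified by "iron spring plough island stone lamp".
Inside "iron spring plough island stone lamp": head "lamp" (specifically "island stone lamp"), modifier "iron spring plough".
Inside "iron spring plough": head "plough" (specifically "spring plough"), modifier "iron".
Inside "spring plough": head "plough", modifier "spring".
Inside "island stone lamp": head "lamp", modifier "island stone".
Inside "island stone": head "stone", modifier "island".
Putting it together: [[[iron [spring plough]] [[island stone] lamp]] courier].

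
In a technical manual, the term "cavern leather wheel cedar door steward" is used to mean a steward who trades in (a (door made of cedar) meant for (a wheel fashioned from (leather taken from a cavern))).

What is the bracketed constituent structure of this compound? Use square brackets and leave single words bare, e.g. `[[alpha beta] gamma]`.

The outermost head in the paraphrase is "steward", modified by "cavern leather wheel cedar door".
Inside "cavern leather wheel cedar door": head "door" (specifically "cedar door"), modifier "cavern leather wheel".
Inside "cavern leather wheel": head "wheel", modifier "cavern leather".
Inside "cavern leather": head "leather", modifier "cavern".
Inside "cedar door": head "door", modifier "cedar".
Assembled: [[[[cavern leather] wheel] [cedar door]] steward].

[[[[cavern leather] wheel] [cedar door]] steward]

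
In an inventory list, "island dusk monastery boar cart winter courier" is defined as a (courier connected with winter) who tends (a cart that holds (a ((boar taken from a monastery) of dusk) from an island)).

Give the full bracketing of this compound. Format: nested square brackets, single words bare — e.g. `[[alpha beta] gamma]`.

[[[island [dusk [monastery boar]]] cart] [winter courier]]

At the top level: head "courier" (specifically "winter courier"); modifier "island dusk monastery boar cart".
Within "island dusk monastery boar cart", the head is "cart" and the modifier is "island dusk monastery boar".
Within "island dusk monastery boar", the head is "boar" (specifically "dusk monastery boar") and the modifier is "island".
Within "dusk monastery boar", the head is "boar" (specifically "monastery boar") and the modifier is "dusk".
Within "monastery boar", the head is "boar" and the modifier is "monastery".
Within "winter courier", the head is "courier" and the modifier is "winter".
Putting it together: [[[island [dusk [monastery boar]]] cart] [winter courier]].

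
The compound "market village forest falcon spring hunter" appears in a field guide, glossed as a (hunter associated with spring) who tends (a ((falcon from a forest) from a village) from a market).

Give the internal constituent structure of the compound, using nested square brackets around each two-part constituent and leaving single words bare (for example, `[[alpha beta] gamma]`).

Overall it is a kind of hunter (specifically "spring hunter"); the modifier is "market village forest falcon".
Inside "market village forest falcon": head "falcon" (specifically "village forest falcon"), modifier "market".
Inside "village forest falcon": head "falcon" (specifically "forest falcon"), modifier "village".
Inside "forest falcon": head "falcon", modifier "forest".
Inside "spring hunter": head "hunter", modifier "spring".
Putting it together: [[market [village [forest falcon]]] [spring hunter]].

[[market [village [forest falcon]]] [spring hunter]]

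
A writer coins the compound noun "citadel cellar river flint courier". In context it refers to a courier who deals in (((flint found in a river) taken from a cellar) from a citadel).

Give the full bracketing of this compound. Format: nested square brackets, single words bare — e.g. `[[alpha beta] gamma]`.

[[citadel [cellar [river flint]]] courier]

Whole compound: head "courier", modifier "citadel cellar river flint".
Inside "citadel cellar river flint": head "flint" (specifically "cellar river flint"), modifier "citadel".
Inside "cellar river flint": head "flint" (specifically "river flint"), modifier "cellar".
Inside "river flint": head "flint", modifier "river".
Putting it together: [[citadel [cellar [river flint]]] courier].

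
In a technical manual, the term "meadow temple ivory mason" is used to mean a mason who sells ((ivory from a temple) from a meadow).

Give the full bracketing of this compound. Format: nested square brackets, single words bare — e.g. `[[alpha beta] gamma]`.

Whole compound: head "mason", modifier "meadow temple ivory".
"meadow temple ivory" → head "ivory" (specifically "temple ivory"), modifier "meadow".
"temple ivory" → head "ivory", modifier "temple".
So the structure is [[meadow [temple ivory]] mason].

[[meadow [temple ivory]] mason]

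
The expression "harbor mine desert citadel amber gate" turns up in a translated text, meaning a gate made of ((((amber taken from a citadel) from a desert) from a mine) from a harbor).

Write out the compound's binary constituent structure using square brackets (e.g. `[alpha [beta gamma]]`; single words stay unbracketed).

[[harbor [mine [desert [citadel amber]]]] gate]

Overall it is a kind of gate; the modifier is "harbor mine desert citadel amber".
Inside "harbor mine desert citadel amber": head "amber" (specifically "mine desert citadel amber"), modifier "harbor".
Inside "mine desert citadel amber": head "amber" (specifically "desert citadel amber"), modifier "mine".
Inside "desert citadel amber": head "amber" (specifically "citadel amber"), modifier "desert".
Inside "citadel amber": head "amber", modifier "citadel".
Putting it together: [[harbor [mine [desert [citadel amber]]]] gate].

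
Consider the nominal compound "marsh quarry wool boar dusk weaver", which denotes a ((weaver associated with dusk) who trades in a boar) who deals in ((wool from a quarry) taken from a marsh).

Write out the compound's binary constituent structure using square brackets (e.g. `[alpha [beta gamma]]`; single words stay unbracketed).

The outermost head in the paraphrase is "weaver" (specifically "boar dusk weaver"), modified by "marsh quarry wool".
Within "marsh quarry wool", the head is "wool" (specifically "quarry wool") and the modifier is "marsh".
Within "quarry wool", the head is "wool" and the modifier is "quarry".
Within "boar dusk weaver", the head is "weaver" (specifically "dusk weaver") and the modifier is "boar".
Within "dusk weaver", the head is "weaver" and the modifier is "dusk".
Assembled: [[marsh [quarry wool]] [boar [dusk weaver]]].

[[marsh [quarry wool]] [boar [dusk weaver]]]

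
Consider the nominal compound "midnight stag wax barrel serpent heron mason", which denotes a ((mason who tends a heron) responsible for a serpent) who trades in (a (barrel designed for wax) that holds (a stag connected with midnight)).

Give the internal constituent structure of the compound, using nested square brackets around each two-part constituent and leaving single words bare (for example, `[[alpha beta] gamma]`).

At the top level: head "mason" (specifically "serpent heron mason"); modifier "midnight stag wax barrel".
Inside "midnight stag wax barrel": head "barrel" (specifically "wax barrel"), modifier "midnight stag".
Inside "midnight stag": head "stag", modifier "midnight".
Inside "wax barrel": head "barrel", modifier "wax".
Inside "serpent heron mason": head "mason" (specifically "heron mason"), modifier "serpent".
Inside "heron mason": head "mason", modifier "heron".
So the structure is [[[midnight stag] [wax barrel]] [serpent [heron mason]]].

[[[midnight stag] [wax barrel]] [serpent [heron mason]]]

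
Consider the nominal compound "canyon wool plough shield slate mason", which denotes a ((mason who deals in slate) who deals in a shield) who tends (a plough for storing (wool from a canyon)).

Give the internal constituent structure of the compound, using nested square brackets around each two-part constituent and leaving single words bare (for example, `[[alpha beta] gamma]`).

[[[canyon wool] plough] [shield [slate mason]]]

Overall it is a kind of mason (specifically "shield slate mason"); the modifier is "canyon wool plough".
Within "canyon wool plough", the head is "plough" and the modifier is "canyon wool".
Within "canyon wool", the head is "wool" and the modifier is "canyon".
Within "shield slate mason", the head is "mason" (specifically "slate mason") and the modifier is "shield".
Within "slate mason", the head is "mason" and the modifier is "slate".
So the structure is [[[canyon wool] plough] [shield [slate mason]]].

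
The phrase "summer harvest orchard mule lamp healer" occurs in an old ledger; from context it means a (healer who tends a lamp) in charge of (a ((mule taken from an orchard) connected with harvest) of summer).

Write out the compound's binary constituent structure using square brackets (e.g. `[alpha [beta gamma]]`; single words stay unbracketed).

Overall it is a kind of healer (specifically "lamp healer"); the modifier is "summer harvest orchard mule".
"summer harvest orchard mule" → head "mule" (specifically "harvest orchard mule"), modifier "summer".
"harvest orchard mule" → head "mule" (specifically "orchard mule"), modifier "harvest".
"orchard mule" → head "mule", modifier "orchard".
"lamp healer" → head "healer", modifier "lamp".
Putting it together: [[summer [harvest [orchard mule]]] [lamp healer]].

[[summer [harvest [orchard mule]]] [lamp healer]]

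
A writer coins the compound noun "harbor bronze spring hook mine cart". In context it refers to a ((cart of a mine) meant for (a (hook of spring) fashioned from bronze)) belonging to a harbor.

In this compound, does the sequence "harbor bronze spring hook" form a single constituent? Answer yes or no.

no

The top-level split is [harbor] [bronze spring hook mine cart]; the full structure is [harbor [[bronze [spring hook]] [mine cart]]].
"harbor bronze spring hook" straddles a constituent boundary, so it is not a single unit.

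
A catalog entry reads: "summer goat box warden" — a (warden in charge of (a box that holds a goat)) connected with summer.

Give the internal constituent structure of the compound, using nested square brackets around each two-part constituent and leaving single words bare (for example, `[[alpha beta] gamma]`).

Overall it is a kind of warden (specifically "goat box warden"); the modifier is "summer".
Inside "goat box warden": head "warden", modifier "goat box".
Inside "goat box": head "box", modifier "goat".
Putting it together: [summer [[goat box] warden]].

[summer [[goat box] warden]]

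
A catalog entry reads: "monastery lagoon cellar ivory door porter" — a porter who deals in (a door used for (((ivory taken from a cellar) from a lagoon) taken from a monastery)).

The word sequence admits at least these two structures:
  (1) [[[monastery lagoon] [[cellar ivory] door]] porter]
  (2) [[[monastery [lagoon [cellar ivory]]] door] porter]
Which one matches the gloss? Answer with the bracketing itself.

[[[monastery [lagoon [cellar ivory]]] door] porter]

The paraphrase's head is the "porter" part ("porter"); its modifier is "monastery lagoon cellar ivory door".
That top-level split, carried through the inner groups, gives [[[monastery [lagoon [cellar ivory]]] door] porter].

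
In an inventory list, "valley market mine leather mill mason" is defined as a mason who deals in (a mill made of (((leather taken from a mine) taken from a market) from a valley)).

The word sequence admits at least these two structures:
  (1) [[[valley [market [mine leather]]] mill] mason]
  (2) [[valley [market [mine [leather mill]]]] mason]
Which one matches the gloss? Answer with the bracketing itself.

The paraphrase's head is the "mason" part ("mason"); its modifier is "valley market mine leather mill".
That top-level split, carried through the inner groups, gives [[[valley [market [mine leather]]] mill] mason].

[[[valley [market [mine leather]]] mill] mason]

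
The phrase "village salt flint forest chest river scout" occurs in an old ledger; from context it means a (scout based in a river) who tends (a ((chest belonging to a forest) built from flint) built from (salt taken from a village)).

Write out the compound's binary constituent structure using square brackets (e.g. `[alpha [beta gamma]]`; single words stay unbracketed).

At the top level: head "scout" (specifically "river scout"); modifier "village salt flint forest chest".
Inside "village salt flint forest chest": head "chest" (specifically "flint forest chest"), modifier "village salt".
Inside "village salt": head "salt", modifier "village".
Inside "flint forest chest": head "chest" (specifically "forest chest"), modifier "flint".
Inside "forest chest": head "chest", modifier "forest".
Inside "river scout": head "scout", modifier "river".
So the structure is [[[village salt] [flint [forest chest]]] [river scout]].

[[[village salt] [flint [forest chest]]] [river scout]]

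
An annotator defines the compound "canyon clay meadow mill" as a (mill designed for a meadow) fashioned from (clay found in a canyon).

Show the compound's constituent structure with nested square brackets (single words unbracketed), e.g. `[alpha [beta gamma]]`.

At the top level: head "mill" (specifically "meadow mill"); modifier "canyon clay".
Inside "canyon clay": head "clay", modifier "canyon".
Inside "meadow mill": head "mill", modifier "meadow".
Putting it together: [[canyon clay] [meadow mill]].

[[canyon clay] [meadow mill]]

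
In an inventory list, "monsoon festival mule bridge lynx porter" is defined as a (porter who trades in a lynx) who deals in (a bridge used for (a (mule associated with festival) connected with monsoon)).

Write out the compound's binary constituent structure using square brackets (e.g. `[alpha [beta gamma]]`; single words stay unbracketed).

Overall it is a kind of porter (specifically "lynx porter"); the modifier is "monsoon festival mule bridge".
Within "monsoon festival mule bridge", the head is "bridge" and the modifier is "monsoon festival mule".
Within "monsoon festival mule", the head is "mule" (specifically "festival mule") and the modifier is "monsoon".
Within "festival mule", the head is "mule" and the modifier is "festival".
Within "lynx porter", the head is "porter" and the modifier is "lynx".
Assembled: [[[monsoon [festival mule]] bridge] [lynx porter]].

[[[monsoon [festival mule]] bridge] [lynx porter]]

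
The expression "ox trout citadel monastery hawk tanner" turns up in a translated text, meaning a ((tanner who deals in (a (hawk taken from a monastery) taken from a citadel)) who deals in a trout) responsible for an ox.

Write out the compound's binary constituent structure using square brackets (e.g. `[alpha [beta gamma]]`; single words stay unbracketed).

[ox [trout [[citadel [monastery hawk]] tanner]]]

The outermost head in the paraphrase is "tanner" (specifically "trout citadel monastery hawk tanner"), modified by "ox".
Within "trout citadel monastery hawk tanner", the head is "tanner" (specifically "citadel monastery hawk tanner") and the modifier is "trout".
Within "citadel monastery hawk tanner", the head is "tanner" and the modifier is "citadel monastery hawk".
Within "citadel monastery hawk", the head is "hawk" (specifically "monastery hawk") and the modifier is "citadel".
Within "monastery hawk", the head is "hawk" and the modifier is "monastery".
Assembled: [ox [trout [[citadel [monastery hawk]] tanner]]].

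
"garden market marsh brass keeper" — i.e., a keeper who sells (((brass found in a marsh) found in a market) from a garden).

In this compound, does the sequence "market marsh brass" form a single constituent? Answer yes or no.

The paraphrase groups the words so that "market marsh brass" is one unit: it corresponds to a single parenthesized sub-phrase.
The full structure is [[garden [market [marsh brass]]] keeper], in which [market marsh brass] is a constituent.

yes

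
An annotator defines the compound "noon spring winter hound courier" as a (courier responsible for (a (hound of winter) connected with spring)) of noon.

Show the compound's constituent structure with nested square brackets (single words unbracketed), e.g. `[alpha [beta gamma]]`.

[noon [[spring [winter hound]] courier]]

Whole compound: head "courier" (specifically "spring winter hound courier"), modifier "noon".
Inside "spring winter hound courier": head "courier", modifier "spring winter hound".
Inside "spring winter hound": head "hound" (specifically "winter hound"), modifier "spring".
Inside "winter hound": head "hound", modifier "winter".
So the structure is [noon [[spring [winter hound]] courier]].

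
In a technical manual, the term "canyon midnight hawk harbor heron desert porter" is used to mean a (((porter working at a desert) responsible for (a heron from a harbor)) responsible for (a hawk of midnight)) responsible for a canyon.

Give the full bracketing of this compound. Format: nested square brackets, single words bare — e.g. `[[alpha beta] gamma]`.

The outermost head in the paraphrase is "porter" (specifically "midnight hawk harbor heron desert porter"), modified by "canyon".
"midnight hawk harbor heron desert porter" → head "porter" (specifically "harbor heron desert porter"), modifier "midnight hawk".
"midnight hawk" → head "hawk", modifier "midnight".
"harbor heron desert porter" → head "porter" (specifically "desert porter"), modifier "harbor heron".
"harbor heron" → head "heron", modifier "harbor".
"desert porter" → head "porter", modifier "desert".
Putting it together: [canyon [[midnight hawk] [[harbor heron] [desert porter]]]].

[canyon [[midnight hawk] [[harbor heron] [desert porter]]]]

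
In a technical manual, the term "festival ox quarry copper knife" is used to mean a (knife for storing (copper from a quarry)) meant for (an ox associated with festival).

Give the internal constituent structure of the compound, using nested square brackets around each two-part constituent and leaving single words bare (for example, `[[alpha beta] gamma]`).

[[festival ox] [[quarry copper] knife]]

Whole compound: head "knife" (specifically "quarry copper knife"), modifier "festival ox".
Within "festival ox", the head is "ox" and the modifier is "festival".
Within "quarry copper knife", the head is "knife" and the modifier is "quarry copper".
Within "quarry copper", the head is "copper" and the modifier is "quarry".
Putting it together: [[festival ox] [[quarry copper] knife]].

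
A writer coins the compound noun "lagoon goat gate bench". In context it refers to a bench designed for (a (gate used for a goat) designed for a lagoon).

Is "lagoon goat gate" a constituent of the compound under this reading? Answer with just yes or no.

The paraphrase groups the words so that "lagoon goat gate" is one unit: it corresponds to a single parenthesized sub-phrase.
The full structure is [[lagoon [goat gate]] bench], in which [lagoon goat gate] is a constituent.

yes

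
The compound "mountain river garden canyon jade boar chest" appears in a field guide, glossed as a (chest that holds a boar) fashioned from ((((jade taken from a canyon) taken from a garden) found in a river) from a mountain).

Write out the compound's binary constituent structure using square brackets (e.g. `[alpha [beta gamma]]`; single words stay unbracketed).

[[mountain [river [garden [canyon jade]]]] [boar chest]]

Whole compound: head "chest" (specifically "boar chest"), modifier "mountain river garden canyon jade".
"mountain river garden canyon jade" → head "jade" (specifically "river garden canyon jade"), modifier "mountain".
"river garden canyon jade" → head "jade" (specifically "garden canyon jade"), modifier "river".
"garden canyon jade" → head "jade" (specifically "canyon jade"), modifier "garden".
"canyon jade" → head "jade", modifier "canyon".
"boar chest" → head "chest", modifier "boar".
Putting it together: [[mountain [river [garden [canyon jade]]]] [boar chest]].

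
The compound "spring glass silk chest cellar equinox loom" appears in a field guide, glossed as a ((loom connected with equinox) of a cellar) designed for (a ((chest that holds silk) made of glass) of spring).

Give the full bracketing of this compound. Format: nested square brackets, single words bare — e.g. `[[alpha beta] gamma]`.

At the top level: head "loom" (specifically "cellar equinox loom"); modifier "spring glass silk chest".
"spring glass silk chest" → head "chest" (specifically "glass silk chest"), modifier "spring".
"glass silk chest" → head "chest" (specifically "silk chest"), modifier "glass".
"silk chest" → head "chest", modifier "silk".
"cellar equinox loom" → head "loom" (specifically "equinox loom"), modifier "cellar".
"equinox loom" → head "loom", modifier "equinox".
Putting it together: [[spring [glass [silk chest]]] [cellar [equinox loom]]].

[[spring [glass [silk chest]]] [cellar [equinox loom]]]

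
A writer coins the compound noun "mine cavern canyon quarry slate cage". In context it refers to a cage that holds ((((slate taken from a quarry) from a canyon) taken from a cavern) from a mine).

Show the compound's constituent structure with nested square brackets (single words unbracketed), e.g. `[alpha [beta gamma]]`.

The outermost head in the paraphrase is "cage", modified by "mine cavern canyon quarry slate".
Inside "mine cavern canyon quarry slate": head "slate" (specifically "cavern canyon quarry slate"), modifier "mine".
Inside "cavern canyon quarry slate": head "slate" (specifically "canyon quarry slate"), modifier "cavern".
Inside "canyon quarry slate": head "slate" (specifically "quarry slate"), modifier "canyon".
Inside "quarry slate": head "slate", modifier "quarry".
Assembled: [[mine [cavern [canyon [quarry slate]]]] cage].

[[mine [cavern [canyon [quarry slate]]]] cage]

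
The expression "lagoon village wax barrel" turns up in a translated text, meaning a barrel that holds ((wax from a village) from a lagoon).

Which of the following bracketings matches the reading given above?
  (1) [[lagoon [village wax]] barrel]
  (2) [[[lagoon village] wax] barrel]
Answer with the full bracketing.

[[lagoon [village wax]] barrel]

The paraphrase's head is the "barrel" part ("barrel"); its modifier is "lagoon village wax".
That top-level split, carried through the inner groups, gives [[lagoon [village wax]] barrel].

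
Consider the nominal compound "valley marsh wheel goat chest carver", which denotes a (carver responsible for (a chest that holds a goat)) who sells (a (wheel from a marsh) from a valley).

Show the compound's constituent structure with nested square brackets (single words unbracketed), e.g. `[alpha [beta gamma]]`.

[[valley [marsh wheel]] [[goat chest] carver]]

Whole compound: head "carver" (specifically "goat chest carver"), modifier "valley marsh wheel".
"valley marsh wheel" → head "wheel" (specifically "marsh wheel"), modifier "valley".
"marsh wheel" → head "wheel", modifier "marsh".
"goat chest carver" → head "carver", modifier "goat chest".
"goat chest" → head "chest", modifier "goat".
Putting it together: [[valley [marsh wheel]] [[goat chest] carver]].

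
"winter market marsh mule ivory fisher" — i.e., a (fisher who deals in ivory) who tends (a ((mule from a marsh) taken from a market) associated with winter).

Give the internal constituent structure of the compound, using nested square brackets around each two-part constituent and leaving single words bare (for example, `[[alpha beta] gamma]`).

Whole compound: head "fisher" (specifically "ivory fisher"), modifier "winter market marsh mule".
Within "winter market marsh mule", the head is "mule" (specifically "market marsh mule") and the modifier is "winter".
Within "market marsh mule", the head is "mule" (specifically "marsh mule") and the modifier is "market".
Within "marsh mule", the head is "mule" and the modifier is "marsh".
Within "ivory fisher", the head is "fisher" and the modifier is "ivory".
Putting it together: [[winter [market [marsh mule]]] [ivory fisher]].

[[winter [market [marsh mule]]] [ivory fisher]]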